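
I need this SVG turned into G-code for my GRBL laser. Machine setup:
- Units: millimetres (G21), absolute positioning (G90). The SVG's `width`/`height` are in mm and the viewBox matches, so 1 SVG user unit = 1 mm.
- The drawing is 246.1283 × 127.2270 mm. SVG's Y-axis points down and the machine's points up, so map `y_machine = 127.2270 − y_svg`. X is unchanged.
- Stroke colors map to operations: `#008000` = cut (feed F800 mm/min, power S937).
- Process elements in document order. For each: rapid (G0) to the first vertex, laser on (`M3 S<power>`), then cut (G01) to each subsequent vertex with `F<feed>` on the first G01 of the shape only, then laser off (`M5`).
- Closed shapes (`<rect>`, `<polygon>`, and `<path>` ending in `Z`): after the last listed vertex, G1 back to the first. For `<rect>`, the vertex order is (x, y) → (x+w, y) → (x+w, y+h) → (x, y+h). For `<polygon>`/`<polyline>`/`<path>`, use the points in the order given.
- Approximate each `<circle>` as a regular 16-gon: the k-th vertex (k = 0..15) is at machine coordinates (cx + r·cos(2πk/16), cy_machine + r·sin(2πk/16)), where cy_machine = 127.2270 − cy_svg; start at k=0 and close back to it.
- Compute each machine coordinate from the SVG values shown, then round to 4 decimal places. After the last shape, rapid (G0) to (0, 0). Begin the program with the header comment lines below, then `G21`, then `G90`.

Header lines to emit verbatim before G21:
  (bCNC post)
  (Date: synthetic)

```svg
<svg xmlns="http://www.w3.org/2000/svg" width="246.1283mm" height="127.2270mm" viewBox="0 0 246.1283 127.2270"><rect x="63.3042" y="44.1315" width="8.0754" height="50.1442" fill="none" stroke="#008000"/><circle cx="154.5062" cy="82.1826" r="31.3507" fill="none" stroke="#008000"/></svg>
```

1 u = 1 mm; y_m = 127.2270 − y.

[1] `<rect>` rectangle, #008000→cut S937 F800: (63.3042,83.0955) → (71.3796,83.0955) → (71.3796,32.9513) → (63.3042,32.9513) → (63.3042,83.0955) (closed)

[2] `<circle>` circle, #008000→cut S937 F800: (185.8569,45.0444) → (183.4705,57.0418) → (176.6745,67.2127) → (166.5036,74.0087) → (154.5062,76.3951) → (142.5088,74.0087) → (132.3379,67.2127) → (125.5419,57.0418) → (123.1555,45.0444) → (125.5419,33.0470) → (132.3379,22.8761) → (142.5088,16.0801) → (154.5062,13.6937) → (166.5036,16.0801) → (176.6745,22.8761) → (183.4705,33.0470) → (185.8569,45.0444) (closed)

(bCNC post)
(Date: synthetic)
G21
G90
G0 X63.3042 Y83.0955
M3 S937
G01 X71.3796 Y83.0955 F800
G01 X71.3796 Y32.9513
G01 X63.3042 Y32.9513
G01 X63.3042 Y83.0955
M5
G0 X185.8569 Y45.0444
M3 S937
G01 X183.4705 Y57.0418 F800
G01 X176.6745 Y67.2127
G01 X166.5036 Y74.0087
G01 X154.5062 Y76.3951
G01 X142.5088 Y74.0087
G01 X132.3379 Y67.2127
G01 X125.5419 Y57.0418
G01 X123.1555 Y45.0444
G01 X125.5419 Y33.0470
G01 X132.3379 Y22.8761
G01 X142.5088 Y16.0801
G01 X154.5062 Y13.6937
G01 X166.5036 Y16.0801
G01 X176.6745 Y22.8761
G01 X183.4705 Y33.0470
G01 X185.8569 Y45.0444
M5
G0 X0.0000 Y0.0000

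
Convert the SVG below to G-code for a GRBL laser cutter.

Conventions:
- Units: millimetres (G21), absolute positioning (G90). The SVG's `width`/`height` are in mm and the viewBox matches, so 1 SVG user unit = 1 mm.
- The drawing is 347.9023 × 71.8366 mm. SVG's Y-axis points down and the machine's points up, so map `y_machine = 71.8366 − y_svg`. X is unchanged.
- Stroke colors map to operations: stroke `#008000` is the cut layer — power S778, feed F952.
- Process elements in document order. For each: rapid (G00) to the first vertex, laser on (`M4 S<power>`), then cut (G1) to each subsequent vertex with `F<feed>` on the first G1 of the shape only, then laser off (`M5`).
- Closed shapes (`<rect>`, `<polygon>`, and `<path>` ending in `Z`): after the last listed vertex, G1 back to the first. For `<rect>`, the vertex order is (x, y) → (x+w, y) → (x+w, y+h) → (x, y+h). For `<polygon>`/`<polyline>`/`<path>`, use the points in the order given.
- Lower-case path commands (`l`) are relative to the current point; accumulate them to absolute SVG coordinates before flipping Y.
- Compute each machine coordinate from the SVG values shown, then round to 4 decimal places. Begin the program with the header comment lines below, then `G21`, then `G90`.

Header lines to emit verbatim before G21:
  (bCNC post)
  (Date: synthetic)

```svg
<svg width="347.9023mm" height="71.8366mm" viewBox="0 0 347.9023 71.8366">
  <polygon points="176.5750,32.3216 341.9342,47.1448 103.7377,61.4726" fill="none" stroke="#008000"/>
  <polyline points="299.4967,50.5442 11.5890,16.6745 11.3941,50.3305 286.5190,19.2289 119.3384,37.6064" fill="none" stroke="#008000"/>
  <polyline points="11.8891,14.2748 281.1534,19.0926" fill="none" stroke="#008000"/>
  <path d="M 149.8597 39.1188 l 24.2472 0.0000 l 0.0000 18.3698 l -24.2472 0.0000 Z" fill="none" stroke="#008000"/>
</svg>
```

Since the viewBox matches the mm dimensions, user units are millimetres directly. The only transform is the Y-flip y_m = 71.8366 − y_svg.

Shape 1 is a closed polygon drawn with `<polygon>`. Its stroke #008000 means cut at S778, F952. After flipping Y the toolpath is (176.5750,39.5150) → (341.9342,24.6918) → (103.7377,10.3640) → (176.5750,39.5150), returning to the start.

Shape 2 is a open polyline drawn with `<polyline>`. Its stroke #008000 means cut at S778, F952. After flipping Y the toolpath is (299.4967,21.2924) → (11.5890,55.1621) → (11.3941,21.5061) → (286.5190,52.6077) → (119.3384,34.2302).

Shape 3 is a line segment drawn with `<polyline>`. Its stroke #008000 means cut at S778, F952. After flipping Y the toolpath is (11.8891,57.5618) → (281.1534,52.7440).

Shape 4 is a rectangle drawn with `<path>`. Its stroke #008000 means cut at S778, F952. After flipping Y the toolpath is (149.8597,32.7178) → (174.1069,32.7178) → (174.1069,14.3480) → (149.8597,14.3480) → (149.8597,32.7178), returning to the start.

(bCNC post)
(Date: synthetic)
G21
G90
G00 X176.5750 Y39.5150
M4 S778
G1 X341.9342 Y24.6918 F952
G1 X103.7377 Y10.3640
G1 X176.5750 Y39.5150
M5
G00 X299.4967 Y21.2924
M4 S778
G1 X11.5890 Y55.1621 F952
G1 X11.3941 Y21.5061
G1 X286.5190 Y52.6077
G1 X119.3384 Y34.2302
M5
G00 X11.8891 Y57.5618
M4 S778
G1 X281.1534 Y52.7440 F952
M5
G00 X149.8597 Y32.7178
M4 S778
G1 X174.1069 Y32.7178 F952
G1 X174.1069 Y14.3480
G1 X149.8597 Y14.3480
G1 X149.8597 Y32.7178
M5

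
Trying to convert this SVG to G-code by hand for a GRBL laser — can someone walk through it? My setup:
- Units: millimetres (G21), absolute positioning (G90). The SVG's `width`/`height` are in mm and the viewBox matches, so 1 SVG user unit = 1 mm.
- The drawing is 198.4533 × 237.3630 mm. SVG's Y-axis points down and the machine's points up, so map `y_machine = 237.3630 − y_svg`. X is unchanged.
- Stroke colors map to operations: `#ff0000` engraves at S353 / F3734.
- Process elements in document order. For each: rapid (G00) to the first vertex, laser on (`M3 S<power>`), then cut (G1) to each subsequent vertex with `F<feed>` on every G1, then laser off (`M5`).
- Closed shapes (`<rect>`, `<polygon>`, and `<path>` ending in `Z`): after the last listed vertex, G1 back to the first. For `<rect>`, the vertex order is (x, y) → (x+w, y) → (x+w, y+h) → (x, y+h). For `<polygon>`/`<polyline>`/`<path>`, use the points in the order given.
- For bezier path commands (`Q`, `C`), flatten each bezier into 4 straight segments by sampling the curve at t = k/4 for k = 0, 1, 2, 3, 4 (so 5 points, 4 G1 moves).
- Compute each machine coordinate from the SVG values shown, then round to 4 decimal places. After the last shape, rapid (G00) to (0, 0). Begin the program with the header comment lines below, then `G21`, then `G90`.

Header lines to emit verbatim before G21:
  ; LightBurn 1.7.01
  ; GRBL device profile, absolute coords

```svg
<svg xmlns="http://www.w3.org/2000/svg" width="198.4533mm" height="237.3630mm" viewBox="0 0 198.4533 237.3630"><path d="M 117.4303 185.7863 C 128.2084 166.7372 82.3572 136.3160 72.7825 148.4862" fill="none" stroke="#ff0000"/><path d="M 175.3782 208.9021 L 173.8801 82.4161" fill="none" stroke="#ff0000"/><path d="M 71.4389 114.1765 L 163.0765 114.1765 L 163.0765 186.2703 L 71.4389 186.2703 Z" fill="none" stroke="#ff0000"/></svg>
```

; LightBurn 1.7.01
; GRBL device profile, absolute coords
G21
G90
G00 X117.4303 Y51.5767
M3 S353
G1 X116.3475 Y67.1526 F3734
G1 X102.7387 Y81.9340 F3734
G1 X85.3137 Y90.8617 F3734
G1 X72.7825 Y88.8768 F3734
M5
G00 X175.3782 Y28.4609
M3 S353
G1 X173.8801 Y154.9469 F3734
M5
G00 X71.4389 Y123.1865
M3 S353
G1 X163.0765 Y123.1865 F3734
G1 X163.0765 Y51.0927 F3734
G1 X71.4389 Y51.0927 F3734
G1 X71.4389 Y123.1865 F3734
M5
G00 X0.0000 Y0.0000

1 u = 1 mm; y_m = 237.3630 − y.

[1] `<path>` cubic bezier, #ff0000→engrave S353 F3734: (117.4303,51.5767) → (116.3475,67.1526) → (102.7387,81.9340) → (85.3137,90.8617) → (72.7825,88.8768)

[2] `<path>` line segment, #ff0000→engrave S353 F3734: (175.3782,28.4609) → (173.8801,154.9469)

[3] `<path>` rectangle, #ff0000→engrave S353 F3734: (71.4389,123.1865) → (163.0765,123.1865) → (163.0765,51.0927) → (71.4389,51.0927) → (71.4389,123.1865) (closed)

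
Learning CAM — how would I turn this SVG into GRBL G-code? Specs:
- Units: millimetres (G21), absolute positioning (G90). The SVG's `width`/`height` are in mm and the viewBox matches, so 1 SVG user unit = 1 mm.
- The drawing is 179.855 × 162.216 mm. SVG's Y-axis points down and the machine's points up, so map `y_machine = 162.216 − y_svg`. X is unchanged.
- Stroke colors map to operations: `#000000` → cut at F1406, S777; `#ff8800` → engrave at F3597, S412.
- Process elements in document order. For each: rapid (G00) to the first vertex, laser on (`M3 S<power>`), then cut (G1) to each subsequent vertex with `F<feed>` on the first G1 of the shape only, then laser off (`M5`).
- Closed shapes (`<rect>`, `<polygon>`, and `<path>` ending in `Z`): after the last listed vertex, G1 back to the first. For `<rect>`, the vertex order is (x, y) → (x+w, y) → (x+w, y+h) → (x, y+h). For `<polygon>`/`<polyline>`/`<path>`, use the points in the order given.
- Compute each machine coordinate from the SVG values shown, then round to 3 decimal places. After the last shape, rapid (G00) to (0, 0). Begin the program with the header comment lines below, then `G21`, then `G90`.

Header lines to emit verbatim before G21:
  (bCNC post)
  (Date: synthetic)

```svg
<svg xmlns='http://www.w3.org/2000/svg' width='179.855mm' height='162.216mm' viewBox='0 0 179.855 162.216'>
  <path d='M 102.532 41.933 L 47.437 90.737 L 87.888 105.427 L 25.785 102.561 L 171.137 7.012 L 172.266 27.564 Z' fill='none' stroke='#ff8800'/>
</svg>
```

(bCNC post)
(Date: synthetic)
G21
G90
G00 X102.532 Y120.283
M3 S412
G1 X47.437 Y71.479 F3597
G1 X87.888 Y56.789
G1 X25.785 Y59.655
G1 X171.137 Y155.204
G1 X172.266 Y134.652
G1 X102.532 Y120.283
M5
G00 X0.000 Y0.000

Since the viewBox matches the mm dimensions, user units are millimetres directly. The only transform is the Y-flip y_m = 162.216 − y_svg.

Shape 1 is a closed polygon drawn with `<path>`. Its stroke #ff8800 means engrave at S412, F3597. After flipping Y the toolpath is (102.532,120.283) → (47.437,71.479) → (87.888,56.789) → (25.785,59.655) → (171.137,155.204) → (172.266,134.652) → (102.532,120.283), returning to the start.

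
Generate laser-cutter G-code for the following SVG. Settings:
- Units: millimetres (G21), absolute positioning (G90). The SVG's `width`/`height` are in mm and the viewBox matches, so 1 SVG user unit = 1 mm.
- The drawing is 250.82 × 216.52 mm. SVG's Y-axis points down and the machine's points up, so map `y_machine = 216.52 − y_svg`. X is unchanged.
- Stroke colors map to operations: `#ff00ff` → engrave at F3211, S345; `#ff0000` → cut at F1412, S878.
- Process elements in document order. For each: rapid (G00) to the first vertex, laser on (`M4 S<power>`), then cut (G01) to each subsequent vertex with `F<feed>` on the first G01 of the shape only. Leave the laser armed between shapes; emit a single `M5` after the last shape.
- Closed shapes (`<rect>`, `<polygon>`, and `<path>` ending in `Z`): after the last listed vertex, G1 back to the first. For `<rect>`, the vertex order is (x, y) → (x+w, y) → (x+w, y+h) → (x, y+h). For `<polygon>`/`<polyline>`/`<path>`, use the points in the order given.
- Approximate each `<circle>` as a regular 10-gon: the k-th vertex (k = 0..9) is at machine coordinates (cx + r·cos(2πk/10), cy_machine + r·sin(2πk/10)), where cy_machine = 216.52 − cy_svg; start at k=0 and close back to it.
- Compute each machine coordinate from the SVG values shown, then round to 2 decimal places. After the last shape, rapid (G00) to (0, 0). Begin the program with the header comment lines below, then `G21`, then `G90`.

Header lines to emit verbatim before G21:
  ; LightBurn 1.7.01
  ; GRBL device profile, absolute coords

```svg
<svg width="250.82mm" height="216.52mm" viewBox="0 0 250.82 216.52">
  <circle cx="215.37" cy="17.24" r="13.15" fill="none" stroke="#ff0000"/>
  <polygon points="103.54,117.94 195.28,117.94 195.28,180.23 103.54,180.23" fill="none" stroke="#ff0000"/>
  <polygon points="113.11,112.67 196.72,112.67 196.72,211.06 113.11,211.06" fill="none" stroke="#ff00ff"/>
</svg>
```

Since the viewBox matches the mm dimensions, user units are millimetres directly. The only transform is the Y-flip y_m = 216.52 − y_svg.

Shape 1 is a circle drawn with `<circle>`. Its stroke #ff0000 means cut at S878, F1412. After flipping Y the toolpath is (228.52,199.28) → (226.01,207.01) → (219.43,211.79) → (211.31,211.79) → (204.73,207.01) → (202.22,199.28) → (204.73,191.55) → (211.31,186.77) → (219.43,186.77) → (226.01,191.55) → (228.52,199.28), returning to the start.

Shape 2 is a rectangle drawn with `<polygon>`. Its stroke #ff0000 means cut at S878, F1412. After flipping Y the toolpath is (103.54,98.58) → (195.28,98.58) → (195.28,36.29) → (103.54,36.29) → (103.54,98.58), returning to the start.

Shape 3 is a rectangle drawn with `<polygon>`. Its stroke #ff00ff means engrave at S345, F3211. After flipping Y the toolpath is (113.11,103.85) → (196.72,103.85) → (196.72,5.46) → (113.11,5.46) → (113.11,103.85), returning to the start.

; LightBurn 1.7.01
; GRBL device profile, absolute coords
G21
G90
G00 X228.52 Y199.28
M4 S878
G01 X226.01 Y207.01 F1412
G01 X219.43 Y211.79
G01 X211.31 Y211.79
G01 X204.73 Y207.01
G01 X202.22 Y199.28
G01 X204.73 Y191.55
G01 X211.31 Y186.77
G01 X219.43 Y186.77
G01 X226.01 Y191.55
G01 X228.52 Y199.28
G00 X103.54 Y98.58
M4 S878
G01 X195.28 Y98.58 F1412
G01 X195.28 Y36.29
G01 X103.54 Y36.29
G01 X103.54 Y98.58
G00 X113.11 Y103.85
M4 S345
G01 X196.72 Y103.85 F3211
G01 X196.72 Y5.46
G01 X113.11 Y5.46
G01 X113.11 Y103.85
M5
G00 X0.00 Y0.00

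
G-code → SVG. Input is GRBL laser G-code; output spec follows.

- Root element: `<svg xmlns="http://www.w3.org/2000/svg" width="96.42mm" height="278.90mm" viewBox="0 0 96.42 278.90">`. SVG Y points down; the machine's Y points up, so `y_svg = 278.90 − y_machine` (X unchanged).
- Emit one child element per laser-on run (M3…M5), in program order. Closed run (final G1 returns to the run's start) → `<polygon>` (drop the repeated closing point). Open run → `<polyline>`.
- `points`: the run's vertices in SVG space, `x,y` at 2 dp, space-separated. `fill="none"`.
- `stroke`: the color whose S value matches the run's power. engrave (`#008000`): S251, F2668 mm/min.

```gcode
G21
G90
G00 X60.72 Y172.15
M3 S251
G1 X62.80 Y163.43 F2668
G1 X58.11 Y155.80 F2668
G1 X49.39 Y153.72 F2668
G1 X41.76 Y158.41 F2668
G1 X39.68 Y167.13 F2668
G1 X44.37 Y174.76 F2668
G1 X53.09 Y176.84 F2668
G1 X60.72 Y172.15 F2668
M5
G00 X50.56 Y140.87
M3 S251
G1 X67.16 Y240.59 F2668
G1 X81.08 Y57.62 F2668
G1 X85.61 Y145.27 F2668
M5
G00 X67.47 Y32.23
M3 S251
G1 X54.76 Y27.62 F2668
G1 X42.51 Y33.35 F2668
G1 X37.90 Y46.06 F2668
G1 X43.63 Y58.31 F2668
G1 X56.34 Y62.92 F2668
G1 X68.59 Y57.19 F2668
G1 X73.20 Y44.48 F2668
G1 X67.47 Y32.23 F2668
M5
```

<svg xmlns="http://www.w3.org/2000/svg" width="96.42mm" height="278.90mm" viewBox="0 0 96.42 278.90">
  <polygon points="60.72,106.75 62.80,115.47 58.11,123.10 49.39,125.18 41.76,120.49 39.68,111.77 44.37,104.14 53.09,102.06" fill="none" stroke="#008000"/>
  <polyline points="50.56,138.03 67.16,38.31 81.08,221.28 85.61,133.63" fill="none" stroke="#008000"/>
  <polygon points="67.47,246.67 54.76,251.28 42.51,245.55 37.90,232.84 43.63,220.59 56.34,215.98 68.59,221.71 73.20,234.42" fill="none" stroke="#008000"/>
</svg>

Machine Y-up, SVG Y-down with viewBox height 278.90, so y_svg = 278.90 − y_machine; X carries over. Every run uses S251, so all elements get stroke `#008000` (engrave).

Run 1: The run returns to its start, so emit a `<polygon>` with points (Y-flipped): 60.72,106.75 62.80,115.47 58.11,123.10 49.39,125.18 41.76,120.49 39.68,111.77 44.37,104.14 53.09,102.06.

Run 2: The run is open, so emit a `<polyline>` with points (Y-flipped): 50.56,138.03 67.16,38.31 81.08,221.28 85.61,133.63.

Run 3: The run returns to its start, so emit a `<polygon>` with points (Y-flipped): 67.47,246.67 54.76,251.28 42.51,245.55 37.90,232.84 43.63,220.59 56.34,215.98 68.59,221.71 73.20,234.42.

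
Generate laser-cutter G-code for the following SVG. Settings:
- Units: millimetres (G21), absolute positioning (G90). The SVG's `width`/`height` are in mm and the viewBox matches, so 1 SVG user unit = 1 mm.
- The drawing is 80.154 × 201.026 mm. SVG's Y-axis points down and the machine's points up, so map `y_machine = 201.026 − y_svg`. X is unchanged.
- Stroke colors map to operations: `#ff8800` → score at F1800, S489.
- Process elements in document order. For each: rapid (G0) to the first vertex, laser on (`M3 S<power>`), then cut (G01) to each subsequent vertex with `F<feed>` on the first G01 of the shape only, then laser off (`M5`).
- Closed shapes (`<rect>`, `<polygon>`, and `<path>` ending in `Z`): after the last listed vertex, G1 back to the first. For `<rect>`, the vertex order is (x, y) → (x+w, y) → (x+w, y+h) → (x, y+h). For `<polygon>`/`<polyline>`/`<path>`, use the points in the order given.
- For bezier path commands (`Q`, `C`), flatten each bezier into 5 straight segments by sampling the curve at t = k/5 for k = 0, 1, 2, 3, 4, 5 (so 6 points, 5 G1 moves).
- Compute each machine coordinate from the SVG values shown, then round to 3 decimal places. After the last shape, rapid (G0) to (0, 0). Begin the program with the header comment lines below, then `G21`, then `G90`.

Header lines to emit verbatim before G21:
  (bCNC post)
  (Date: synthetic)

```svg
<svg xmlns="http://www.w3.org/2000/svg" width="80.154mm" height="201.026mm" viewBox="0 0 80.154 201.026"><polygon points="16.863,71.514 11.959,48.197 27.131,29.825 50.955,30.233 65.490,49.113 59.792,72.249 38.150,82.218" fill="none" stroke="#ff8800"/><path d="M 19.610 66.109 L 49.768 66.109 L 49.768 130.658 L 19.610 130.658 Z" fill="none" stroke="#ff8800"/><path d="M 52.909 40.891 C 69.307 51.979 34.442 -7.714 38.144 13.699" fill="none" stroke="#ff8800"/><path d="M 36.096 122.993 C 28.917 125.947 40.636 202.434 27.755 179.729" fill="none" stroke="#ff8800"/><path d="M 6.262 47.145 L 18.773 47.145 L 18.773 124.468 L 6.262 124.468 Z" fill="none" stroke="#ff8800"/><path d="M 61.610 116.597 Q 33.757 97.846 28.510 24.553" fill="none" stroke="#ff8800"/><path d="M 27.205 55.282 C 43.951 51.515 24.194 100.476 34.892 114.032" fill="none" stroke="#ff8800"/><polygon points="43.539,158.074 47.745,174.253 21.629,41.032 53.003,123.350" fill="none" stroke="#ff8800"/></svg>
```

1 u = 1 mm; y_m = 201.026 − y.

[1] `<polygon>` regular polygon, #ff8800→score S489 F1800: (16.863,129.512) → (11.959,152.829) → (27.131,171.201) → (50.955,170.793) → (65.490,151.913) → (59.792,128.777) → (38.150,118.808) → (16.863,129.512) (closed)

[2] `<path>` rectangle, #ff8800→score S489 F1800: (19.610,134.917) → (49.768,134.917) → (49.768,70.368) → (19.610,70.368) → (19.610,134.917) (closed)

[3] `<path>` cubic bezier, #ff8800→score S489 F1800: (52.909,160.135) → (57.315,160.761) → (53.729,171.084) → (46.465,183.812) → (39.832,191.657) → (38.144,187.327)

[4] `<path>` cubic bezier, #ff8800→score S489 F1800: (36.096,78.033) → (33.708,68.818) → (33.768,50.247) → (34.188,30.609) → (32.880,18.195) → (27.755,21.297)

[5] `<path>` rectangle, #ff8800→score S489 F1800: (6.262,153.881) → (18.773,153.881) → (18.773,76.558) → (6.262,76.558) → (6.262,153.881) (closed)

[6] `<path>` quadratic bezier, #ff8800→score S489 F1800: (61.610,84.429) → (51.373,94.111) → (42.945,108.157) → (36.325,126.565) → (31.513,149.337) → (28.510,176.473)

[7] `<path>` cubic bezier, #ff8800→score S489 F1800: (27.205,145.744) → (33.408,142.382) → (34.064,130.595) → (32.387,114.615) → (31.592,98.671) → (34.892,86.994)

[8] `<polygon>` closed polygon, #ff8800→score S489 F1800: (43.539,42.952) → (47.745,26.773) → (21.629,159.994) → (53.003,77.676) → (43.539,42.952) (closed)

(bCNC post)
(Date: synthetic)
G21
G90
G0 X16.863 Y129.512
M3 S489
G01 X11.959 Y152.829 F1800
G01 X27.131 Y171.201
G01 X50.955 Y170.793
G01 X65.490 Y151.913
G01 X59.792 Y128.777
G01 X38.150 Y118.808
G01 X16.863 Y129.512
M5
G0 X19.610 Y134.917
M3 S489
G01 X49.768 Y134.917 F1800
G01 X49.768 Y70.368
G01 X19.610 Y70.368
G01 X19.610 Y134.917
M5
G0 X52.909 Y160.135
M3 S489
G01 X57.315 Y160.761 F1800
G01 X53.729 Y171.084
G01 X46.465 Y183.812
G01 X39.832 Y191.657
G01 X38.144 Y187.327
M5
G0 X36.096 Y78.033
M3 S489
G01 X33.708 Y68.818 F1800
G01 X33.768 Y50.247
G01 X34.188 Y30.609
G01 X32.880 Y18.195
G01 X27.755 Y21.297
M5
G0 X6.262 Y153.881
M3 S489
G01 X18.773 Y153.881 F1800
G01 X18.773 Y76.558
G01 X6.262 Y76.558
G01 X6.262 Y153.881
M5
G0 X61.610 Y84.429
M3 S489
G01 X51.373 Y94.111 F1800
G01 X42.945 Y108.157
G01 X36.325 Y126.565
G01 X31.513 Y149.337
G01 X28.510 Y176.473
M5
G0 X27.205 Y145.744
M3 S489
G01 X33.408 Y142.382 F1800
G01 X34.064 Y130.595
G01 X32.387 Y114.615
G01 X31.592 Y98.671
G01 X34.892 Y86.994
M5
G0 X43.539 Y42.952
M3 S489
G01 X47.745 Y26.773 F1800
G01 X21.629 Y159.994
G01 X53.003 Y77.676
G01 X43.539 Y42.952
M5
G0 X0.000 Y0.000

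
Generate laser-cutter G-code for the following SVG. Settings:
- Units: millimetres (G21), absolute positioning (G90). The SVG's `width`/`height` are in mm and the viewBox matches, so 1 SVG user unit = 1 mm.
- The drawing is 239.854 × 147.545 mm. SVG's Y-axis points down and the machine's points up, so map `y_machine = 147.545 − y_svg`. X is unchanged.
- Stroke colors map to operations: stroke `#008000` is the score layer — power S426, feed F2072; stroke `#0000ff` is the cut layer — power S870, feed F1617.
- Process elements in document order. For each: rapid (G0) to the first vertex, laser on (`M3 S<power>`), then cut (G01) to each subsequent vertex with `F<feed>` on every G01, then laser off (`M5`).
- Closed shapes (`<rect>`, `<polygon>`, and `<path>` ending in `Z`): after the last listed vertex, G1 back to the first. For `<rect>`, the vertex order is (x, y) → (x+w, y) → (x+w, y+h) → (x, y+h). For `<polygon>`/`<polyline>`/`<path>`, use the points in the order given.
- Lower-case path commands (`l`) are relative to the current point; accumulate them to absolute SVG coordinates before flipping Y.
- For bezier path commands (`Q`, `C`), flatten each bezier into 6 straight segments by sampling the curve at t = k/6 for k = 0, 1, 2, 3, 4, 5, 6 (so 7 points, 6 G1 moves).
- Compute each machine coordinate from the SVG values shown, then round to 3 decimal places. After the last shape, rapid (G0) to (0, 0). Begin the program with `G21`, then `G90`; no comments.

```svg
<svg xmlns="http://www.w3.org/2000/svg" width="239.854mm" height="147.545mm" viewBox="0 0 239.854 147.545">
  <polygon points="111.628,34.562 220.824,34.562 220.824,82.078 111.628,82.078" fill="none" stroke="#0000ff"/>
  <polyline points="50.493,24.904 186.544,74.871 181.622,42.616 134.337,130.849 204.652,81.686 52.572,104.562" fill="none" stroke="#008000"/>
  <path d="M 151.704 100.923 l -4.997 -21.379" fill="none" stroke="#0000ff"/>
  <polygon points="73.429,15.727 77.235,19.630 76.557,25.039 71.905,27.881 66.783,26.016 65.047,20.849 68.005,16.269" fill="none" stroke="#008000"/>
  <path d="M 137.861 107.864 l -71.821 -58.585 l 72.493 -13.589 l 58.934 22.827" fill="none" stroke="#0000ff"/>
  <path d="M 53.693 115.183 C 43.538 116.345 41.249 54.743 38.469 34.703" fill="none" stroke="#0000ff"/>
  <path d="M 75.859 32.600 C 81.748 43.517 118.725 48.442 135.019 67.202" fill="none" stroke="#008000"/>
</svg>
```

G21
G90
G0 X111.628 Y112.983
M3 S870
G01 X220.824 Y112.983 F1617
G01 X220.824 Y65.467 F1617
G01 X111.628 Y65.467 F1617
G01 X111.628 Y112.983 F1617
M5
G0 X50.493 Y122.641
M3 S426
G01 X186.544 Y72.674 F2072
G01 X181.622 Y104.929 F2072
G01 X134.337 Y16.696 F2072
G01 X204.652 Y65.859 F2072
G01 X52.572 Y42.983 F2072
M5
G0 X151.704 Y46.622
M3 S870
G01 X146.707 Y68.001 F1617
M5
G0 X73.429 Y131.818
M3 S426
G01 X77.235 Y127.915 F2072
G01 X76.557 Y122.506 F2072
G01 X71.905 Y119.664 F2072
G01 X66.783 Y121.529 F2072
G01 X65.047 Y126.696 F2072
G01 X68.005 Y131.276 F2072
G01 X73.429 Y131.818 F2072
M5
G0 X137.861 Y39.681
M3 S870
G01 X66.040 Y98.266 F1617
G01 X138.533 Y111.855 F1617
G01 X197.467 Y89.028 F1617
M5
G0 X53.693 Y32.362
M3 S870
G01 X49.232 Y36.528 F1617
G01 X45.850 Y48.257 F1617
G01 X43.315 Y64.651 F1617
G01 X41.395 Y82.812 F1617
G01 X39.857 Y99.841 F1617
G01 X38.469 Y112.842 F1617
M5
G0 X75.859 Y114.945
M3 S426
G01 X81.154 Y109.894 F2072
G01 X90.193 Y105.291 F2072
G01 X101.537 Y100.585 F2072
G01 X113.748 Y95.226 F2072
G01 X125.388 Y88.662 F2072
G01 X135.019 Y80.343 F2072
M5
G0 X0.000 Y0.000

viewBox `0 0 239.854 147.545` with mm width/height → 1 unit = 1 mm. Flip: y_m = 147.545 − y_svg.

**Shape 1** — `<polygon>` rectangle, stroke `#0000ff` → cut (S870, F1617). Machine vertices: (111.628,112.983) → (220.824,112.983) → (220.824,65.467) → (111.628,65.467) → (111.628,112.983). Closed: final G1 returns to the first vertex.

**Shape 2** — `<polyline>` open polyline, stroke `#008000` → score (S426, F2072). Machine vertices: (50.493,122.641) → (186.544,72.674) → (181.622,104.929) → (134.337,16.696) → (204.652,65.859) → (52.572,42.983). Open path.

**Shape 3** — `<path>` line segment, stroke `#0000ff` → cut (S870, F1617). Machine vertices: (151.704,46.622) → (146.707,68.001). Open path.

**Shape 4** — `<polygon>` regular polygon, stroke `#008000` → score (S426, F2072). Machine vertices: (73.429,131.818) → (77.235,127.915) → (76.557,122.506) → (71.905,119.664) → (66.783,121.529) → (65.047,126.696) → (68.005,131.276) → (73.429,131.818). Closed: final G1 returns to the first vertex.

**Shape 5** — `<path>` open polyline, stroke `#0000ff` → cut (S870, F1617). Machine vertices: (137.861,39.681) → (66.040,98.266) → (138.533,111.855) → (197.467,89.028). Open path.

**Shape 6** — `<path>` cubic bezier, stroke `#0000ff` → cut (S870, F1617). Control points (SVG): P0=(53.693,115.183), P1=(43.538,116.345), P2=(41.249,54.743), P3=(38.469,34.703); sampled at t=k/6. Machine vertices: (53.693,32.362) → (49.232,36.528) → (45.850,48.257) → (43.315,64.651) → (41.395,82.812) → (39.857,99.841) → (38.469,112.842). Open path.

**Shape 7** — `<path>` cubic bezier, stroke `#008000` → score (S426, F2072). Control points (SVG): P0=(75.859,32.600), P1=(81.748,43.517), P2=(118.725,48.442), P3=(135.019,67.202); sampled at t=k/6. Machine vertices: (75.859,114.945) → (81.154,109.894) → (90.193,105.291) → (101.537,100.585) → (113.748,95.226) → (125.388,88.662) → (135.019,80.343). Open path.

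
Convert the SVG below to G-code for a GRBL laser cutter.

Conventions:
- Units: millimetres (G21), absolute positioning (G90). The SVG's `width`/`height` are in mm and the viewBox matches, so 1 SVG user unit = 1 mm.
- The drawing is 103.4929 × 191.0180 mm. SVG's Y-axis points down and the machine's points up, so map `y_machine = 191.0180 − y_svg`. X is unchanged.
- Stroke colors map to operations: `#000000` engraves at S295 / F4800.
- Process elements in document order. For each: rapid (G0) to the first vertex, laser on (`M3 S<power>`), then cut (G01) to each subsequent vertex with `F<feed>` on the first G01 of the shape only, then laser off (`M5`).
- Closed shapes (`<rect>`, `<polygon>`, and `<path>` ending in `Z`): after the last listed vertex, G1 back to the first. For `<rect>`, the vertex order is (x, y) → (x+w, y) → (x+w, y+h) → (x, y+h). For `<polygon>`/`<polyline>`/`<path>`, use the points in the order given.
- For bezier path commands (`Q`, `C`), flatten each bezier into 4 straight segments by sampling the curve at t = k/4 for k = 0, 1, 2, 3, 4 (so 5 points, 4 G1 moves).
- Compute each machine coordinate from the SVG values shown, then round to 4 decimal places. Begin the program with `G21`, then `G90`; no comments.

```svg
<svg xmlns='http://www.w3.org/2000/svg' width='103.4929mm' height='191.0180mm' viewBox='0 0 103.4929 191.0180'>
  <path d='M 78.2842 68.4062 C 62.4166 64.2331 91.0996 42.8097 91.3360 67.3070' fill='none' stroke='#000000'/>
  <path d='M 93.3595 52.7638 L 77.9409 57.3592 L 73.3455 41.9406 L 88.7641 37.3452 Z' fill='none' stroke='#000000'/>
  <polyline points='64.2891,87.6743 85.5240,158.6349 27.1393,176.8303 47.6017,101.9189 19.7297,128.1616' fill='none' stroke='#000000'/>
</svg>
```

Since the viewBox matches the mm dimensions, user units are millimetres directly. The only transform is the Y-flip y_m = 191.0180 − y_svg.

Shape 1 is a cubic bezier drawn with `<path>`. Its stroke #000000 means engrave at S295, F4800. After flipping Y the toolpath is (78.2842,122.6118) → (73.5962,127.9890) → (78.7711,133.9128) → (86.9655,134.4609) → (91.3360,123.7110).

Shape 2 is a regular polygon drawn with `<path>`. Its stroke #000000 means engrave at S295, F4800. After flipping Y the toolpath is (93.3595,138.2542) → (77.9409,133.6588) → (73.3455,149.0774) → (88.7641,153.6728) → (93.3595,138.2542), returning to the start.

Shape 3 is a open polyline drawn with `<polyline>`. Its stroke #000000 means engrave at S295, F4800. After flipping Y the toolpath is (64.2891,103.3437) → (85.5240,32.3831) → (27.1393,14.1877) → (47.6017,89.0991) → (19.7297,62.8564).

G21
G90
G0 X78.2842 Y122.6118
M3 S295
G01 X73.5962 Y127.9890 F4800
G01 X78.7711 Y133.9128
G01 X86.9655 Y134.4609
G01 X91.3360 Y123.7110
M5
G0 X93.3595 Y138.2542
M3 S295
G01 X77.9409 Y133.6588 F4800
G01 X73.3455 Y149.0774
G01 X88.7641 Y153.6728
G01 X93.3595 Y138.2542
M5
G0 X64.2891 Y103.3437
M3 S295
G01 X85.5240 Y32.3831 F4800
G01 X27.1393 Y14.1877
G01 X47.6017 Y89.0991
G01 X19.7297 Y62.8564
M5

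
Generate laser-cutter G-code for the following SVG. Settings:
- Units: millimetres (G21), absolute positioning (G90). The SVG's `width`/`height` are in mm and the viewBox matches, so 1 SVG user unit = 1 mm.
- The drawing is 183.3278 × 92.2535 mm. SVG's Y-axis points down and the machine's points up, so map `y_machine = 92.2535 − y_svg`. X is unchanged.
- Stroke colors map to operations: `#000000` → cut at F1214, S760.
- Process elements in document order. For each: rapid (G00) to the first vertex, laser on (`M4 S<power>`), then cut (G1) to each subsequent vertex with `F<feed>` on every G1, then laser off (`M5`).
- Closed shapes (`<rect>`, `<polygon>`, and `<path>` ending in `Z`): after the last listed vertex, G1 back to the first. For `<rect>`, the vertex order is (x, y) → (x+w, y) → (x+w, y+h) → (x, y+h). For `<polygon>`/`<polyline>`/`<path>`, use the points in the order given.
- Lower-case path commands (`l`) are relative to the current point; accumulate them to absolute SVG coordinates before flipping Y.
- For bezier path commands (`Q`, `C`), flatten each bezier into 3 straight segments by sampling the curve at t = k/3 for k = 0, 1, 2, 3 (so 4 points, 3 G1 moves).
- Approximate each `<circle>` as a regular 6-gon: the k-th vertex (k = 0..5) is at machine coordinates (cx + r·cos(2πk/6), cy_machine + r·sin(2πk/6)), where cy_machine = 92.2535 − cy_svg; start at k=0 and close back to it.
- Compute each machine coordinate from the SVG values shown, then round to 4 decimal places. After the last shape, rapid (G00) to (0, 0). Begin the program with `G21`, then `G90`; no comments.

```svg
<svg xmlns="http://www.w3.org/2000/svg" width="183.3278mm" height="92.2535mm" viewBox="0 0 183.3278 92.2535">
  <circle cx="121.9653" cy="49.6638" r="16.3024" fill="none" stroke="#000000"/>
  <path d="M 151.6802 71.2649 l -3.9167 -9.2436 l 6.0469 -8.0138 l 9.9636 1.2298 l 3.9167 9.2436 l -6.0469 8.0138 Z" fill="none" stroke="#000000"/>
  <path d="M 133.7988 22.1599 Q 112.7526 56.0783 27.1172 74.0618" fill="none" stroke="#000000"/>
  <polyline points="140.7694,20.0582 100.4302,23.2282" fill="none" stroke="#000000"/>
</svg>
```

G21
G90
G00 X138.2677 Y42.5897
M4 S760
G1 X130.1165 Y56.7080 F1214
G1 X113.8141 Y56.7080 F1214
G1 X105.6629 Y42.5897 F1214
G1 X113.8141 Y28.4714 F1214
G1 X130.1165 Y28.4714 F1214
G1 X138.2677 Y42.5897 F1214
M5
G00 X151.6802 Y20.9886
M4 S760
G1 X147.7635 Y30.2322 F1214
G1 X153.8104 Y38.2460 F1214
G1 X163.7740 Y37.0162 F1214
G1 X167.6907 Y27.7726 F1214
G1 X161.6438 Y19.7588 F1214
G1 X151.6802 Y20.9886 F1214
M5
G00 X133.7988 Y70.0936
M4 S760
G1 X112.5914 Y49.2519 F1214
G1 X77.0309 Y31.9512 F1214
G1 X27.1172 Y18.1917 F1214
M5
G00 X140.7694 Y72.1953
M4 S760
G1 X100.4302 Y69.0253 F1214
M5
G00 X0.0000 Y0.0000

1 u = 1 mm; y_m = 92.2535 − y.

[1] `<circle>` circle, #000000→cut S760 F1214: (138.2677,42.5897) → (130.1165,56.7080) → (113.8141,56.7080) → (105.6629,42.5897) → (113.8141,28.4714) → (130.1165,28.4714) → (138.2677,42.5897) (closed)

[2] `<path>` regular polygon, #000000→cut S760 F1214: (151.6802,20.9886) → (147.7635,30.2322) → (153.8104,38.2460) → (163.7740,37.0162) → (167.6907,27.7726) → (161.6438,19.7588) → (151.6802,20.9886) (closed)

[3] `<path>` quadratic bezier, #000000→cut S760 F1214: (133.7988,70.0936) → (112.5914,49.2519) → (77.0309,31.9512) → (27.1172,18.1917)

[4] `<polyline>` line segment, #000000→cut S760 F1214: (140.7694,72.1953) → (100.4302,69.0253)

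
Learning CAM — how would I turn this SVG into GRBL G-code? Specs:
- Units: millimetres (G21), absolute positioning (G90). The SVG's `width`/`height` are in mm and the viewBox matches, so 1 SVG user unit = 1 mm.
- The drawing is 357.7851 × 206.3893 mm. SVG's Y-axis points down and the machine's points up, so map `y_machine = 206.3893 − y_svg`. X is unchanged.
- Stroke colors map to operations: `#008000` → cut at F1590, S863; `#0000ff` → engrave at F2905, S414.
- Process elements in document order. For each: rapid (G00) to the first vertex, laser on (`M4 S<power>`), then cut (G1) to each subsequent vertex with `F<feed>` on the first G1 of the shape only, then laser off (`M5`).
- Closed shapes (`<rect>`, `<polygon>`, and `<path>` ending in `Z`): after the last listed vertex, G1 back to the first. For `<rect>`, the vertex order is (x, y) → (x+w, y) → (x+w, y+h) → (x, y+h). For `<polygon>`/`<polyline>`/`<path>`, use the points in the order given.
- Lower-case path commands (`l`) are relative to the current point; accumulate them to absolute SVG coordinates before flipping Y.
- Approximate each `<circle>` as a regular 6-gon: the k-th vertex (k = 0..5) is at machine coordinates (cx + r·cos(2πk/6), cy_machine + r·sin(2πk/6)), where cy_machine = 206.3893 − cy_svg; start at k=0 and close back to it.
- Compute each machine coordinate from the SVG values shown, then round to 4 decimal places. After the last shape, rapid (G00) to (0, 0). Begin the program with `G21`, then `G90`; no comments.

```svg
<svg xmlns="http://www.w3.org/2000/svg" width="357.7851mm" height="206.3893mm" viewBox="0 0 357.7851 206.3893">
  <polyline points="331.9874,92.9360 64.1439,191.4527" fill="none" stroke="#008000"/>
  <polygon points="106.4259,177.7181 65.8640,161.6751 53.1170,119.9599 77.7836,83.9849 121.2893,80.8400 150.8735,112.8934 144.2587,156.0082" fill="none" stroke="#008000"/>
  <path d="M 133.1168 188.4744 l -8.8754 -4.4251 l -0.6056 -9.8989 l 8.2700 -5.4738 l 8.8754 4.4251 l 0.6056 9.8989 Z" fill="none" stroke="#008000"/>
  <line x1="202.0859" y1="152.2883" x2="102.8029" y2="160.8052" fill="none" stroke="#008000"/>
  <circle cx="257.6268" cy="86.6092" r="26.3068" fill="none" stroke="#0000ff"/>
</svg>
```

G21
G90
G00 X331.9874 Y113.4533
M4 S863
G1 X64.1439 Y14.9366 F1590
M5
G00 X106.4259 Y28.6712
M4 S863
G1 X65.8640 Y44.7142 F1590
G1 X53.1170 Y86.4294
G1 X77.7836 Y122.4044
G1 X121.2893 Y125.5493
G1 X150.8735 Y93.4959
G1 X144.2587 Y50.3811
G1 X106.4259 Y28.6712
M5
G00 X133.1168 Y17.9149
M4 S863
G1 X124.2414 Y22.3400 F1590
G1 X123.6358 Y32.2389
G1 X131.9058 Y37.7127
G1 X140.7812 Y33.2876
G1 X141.3868 Y23.3887
G1 X133.1168 Y17.9149
M5
G00 X202.0859 Y54.1010
M4 S863
G1 X102.8029 Y45.5841 F1590
M5
G00 X283.9336 Y119.7801
M4 S414
G1 X270.7802 Y142.5625 F2905
G1 X244.4734 Y142.5625
G1 X231.3200 Y119.7801
G1 X244.4734 Y96.9977
G1 X270.7802 Y96.9977
G1 X283.9336 Y119.7801
M5
G00 X0.0000 Y0.0000

Since the viewBox matches the mm dimensions, user units are millimetres directly. The only transform is the Y-flip y_m = 206.3893 − y_svg.

Shape 1 is a line segment drawn with `<polyline>`. Its stroke #008000 means cut at S863, F1590. After flipping Y the toolpath is (331.9874,113.4533) → (64.1439,14.9366).

Shape 2 is a regular polygon drawn with `<polygon>`. Its stroke #008000 means cut at S863, F1590. After flipping Y the toolpath is (106.4259,28.6712) → (65.8640,44.7142) → (53.1170,86.4294) → (77.7836,122.4044) → (121.2893,125.5493) → (150.8735,93.4959) → (144.2587,50.3811) → (106.4259,28.6712), returning to the start.

Shape 3 is a regular polygon drawn with `<path>`. Its stroke #008000 means cut at S863, F1590. After flipping Y the toolpath is (133.1168,17.9149) → (124.2414,22.3400) → (123.6358,32.2389) → (131.9058,37.7127) → (140.7812,33.2876) → (141.3868,23.3887) → (133.1168,17.9149), returning to the start.

Shape 4 is a line segment drawn with `<line>`. Its stroke #008000 means cut at S863, F1590. After flipping Y the toolpath is (202.0859,54.1010) → (102.8029,45.5841).

Shape 5 is a circle drawn with `<circle>`. Its stroke #0000ff means engrave at S414, F2905. After flipping Y the toolpath is (283.9336,119.7801) → (270.7802,142.5625) → (244.4734,142.5625) → (231.3200,119.7801) → (244.4734,96.9977) → (270.7802,96.9977) → (283.9336,119.7801), returning to the start.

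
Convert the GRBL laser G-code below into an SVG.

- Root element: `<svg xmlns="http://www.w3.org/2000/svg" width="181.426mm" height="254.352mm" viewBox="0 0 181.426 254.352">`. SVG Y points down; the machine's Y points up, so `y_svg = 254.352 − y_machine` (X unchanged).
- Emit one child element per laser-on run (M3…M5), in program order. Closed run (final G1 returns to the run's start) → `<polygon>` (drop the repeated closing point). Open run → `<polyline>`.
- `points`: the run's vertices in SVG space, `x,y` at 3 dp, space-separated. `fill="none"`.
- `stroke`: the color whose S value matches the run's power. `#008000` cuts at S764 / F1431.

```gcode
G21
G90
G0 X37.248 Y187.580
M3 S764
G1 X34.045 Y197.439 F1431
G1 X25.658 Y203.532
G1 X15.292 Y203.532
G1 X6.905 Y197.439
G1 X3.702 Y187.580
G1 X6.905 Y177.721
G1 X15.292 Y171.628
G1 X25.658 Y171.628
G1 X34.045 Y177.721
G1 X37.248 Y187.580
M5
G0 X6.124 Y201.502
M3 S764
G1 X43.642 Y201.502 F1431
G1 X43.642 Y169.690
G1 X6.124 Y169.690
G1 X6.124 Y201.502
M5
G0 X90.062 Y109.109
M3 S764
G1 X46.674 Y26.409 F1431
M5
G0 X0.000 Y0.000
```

Machine Y-up, SVG Y-down with viewBox height 254.352, so y_svg = 254.352 − y_machine; X carries over. Every run uses S764, so all elements get stroke `#008000` (cut).

Run 1: The run returns to its start, so emit a `<polygon>` with points (Y-flipped): 37.248,66.772 34.045,56.913 25.658,50.820 15.292,50.820 6.905,56.913 3.702,66.772 6.905,76.631 15.292,82.724 25.658,82.724 34.045,76.631.

Run 2: The run returns to its start, so emit a `<polygon>` with points (Y-flipped): 6.124,52.850 43.642,52.850 43.642,84.662 6.124,84.662.

Run 3: The run is open, so emit a `<polyline>` with points (Y-flipped): 90.062,145.243 46.674,227.943.

<svg xmlns="http://www.w3.org/2000/svg" width="181.426mm" height="254.352mm" viewBox="0 0 181.426 254.352">
  <polygon points="37.248,66.772 34.045,56.913 25.658,50.820 15.292,50.820 6.905,56.913 3.702,66.772 6.905,76.631 15.292,82.724 25.658,82.724 34.045,76.631" fill="none" stroke="#008000"/>
  <polygon points="6.124,52.850 43.642,52.850 43.642,84.662 6.124,84.662" fill="none" stroke="#008000"/>
  <polyline points="90.062,145.243 46.674,227.943" fill="none" stroke="#008000"/>
</svg>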